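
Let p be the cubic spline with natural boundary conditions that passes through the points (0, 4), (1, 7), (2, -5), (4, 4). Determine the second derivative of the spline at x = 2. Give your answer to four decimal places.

Put M_i = p'' at the i-th knot. Here h = (1, 1, 2) and Δ = (3, -12, 9/2), so the interior equations h_(i-1)·M_(i-1) + 2(h_(i-1)+h_i)·M_i + h_i·M_(i+1) = 6(Δ_i − Δ_(i-1)) read
  1·M_0 + 4·M_1 + 1·M_2 = 6(Δ_1 - Δ_0) = -90
  1·M_1 + 6·M_2 + 2·M_3 = 6(Δ_2 - Δ_1) = 99
Natural end conditions: M_0 = M_3 = 0.
Hence M_0 = 0, M_1 = -639/23, M_2 = 486/23, M_3 = 0.

21.1304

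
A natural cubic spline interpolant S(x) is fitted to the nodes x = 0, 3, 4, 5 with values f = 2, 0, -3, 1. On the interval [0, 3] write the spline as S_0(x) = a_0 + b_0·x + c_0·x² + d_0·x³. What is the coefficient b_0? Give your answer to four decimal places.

0.9140

Let σ_i = S''(x_i). Step sizes h_i = 3, 1, 1; slopes of the chords Δ_i = (y_(i+1) - y_i)/h_i = -2/3, -3, 4.
  3·σ_0 + 8·σ_1 + 1·σ_2 = 6(Δ_1 - Δ_0) = -14
  1·σ_1 + 4·σ_2 + 1·σ_3 = 6(Δ_2 - Δ_1) = 42
Natural end conditions: σ_0 = σ_3 = 0.
Forward elimination and back-substitution give σ_0 = 0, σ_1 = -98/31, σ_2 = 350/31, σ_3 = 0.
On [0, 3], with S_0(x) = a_0 + b_0·x + c_0·x² + d_0·x³: c_0 = σ_0/2 = 0, d_0 = (σ_1 - σ_0)/(6h_0) = -49/279, b_0 = Δ_0 - h_0(2σ_0 + σ_1)/6 = 85/93.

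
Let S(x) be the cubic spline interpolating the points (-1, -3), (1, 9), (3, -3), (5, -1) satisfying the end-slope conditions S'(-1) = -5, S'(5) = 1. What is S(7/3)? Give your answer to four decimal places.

With M_i denoting the second derivative at x_i, h_i = 2, 2, 2, and Δ_i = (y_(i+1) − y_i)/h_i = 6, -6, 1:
  2·M_0 + 8·M_1 + 2·M_2 = 6(Δ_1 - Δ_0) = -72
  2·M_1 + 8·M_2 + 2·M_3 = 6(Δ_2 - Δ_1) = 42
Clamped end conditions give two more equations: 2h_0·M_0 + h_0·M_1 = 6(Δ_0 - S'(-1)) = 66 and h_2·M_2 + 2h_2·M_3 = 6(S'(5) - Δ_2) = 0.
Hence M_0 = 128/5, M_1 = -91/5, M_2 = 56/5, M_3 = -28/5.
On [1, 3], S(x) = 9 + 12/5·(x - 1) - 91/10·(x - 1)² + 49/20·(x - 1)³.
With (x - 1) = 4/3: S(7/3) = 247/135.

1.8296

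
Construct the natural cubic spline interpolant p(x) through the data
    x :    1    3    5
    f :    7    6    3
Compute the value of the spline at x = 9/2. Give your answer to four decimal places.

Let σ_i = p''(x_i). Step sizes h_i = 2, 2; slopes of the chords Δ_i = (y_(i+1) - y_i)/h_i = -1/2, -3/2.
  2·σ_0 + 8·σ_1 + 2·σ_2 = 6(Δ_1 - Δ_0) = -6
Natural end conditions: σ_0 = σ_2 = 0.
Solving the tridiagonal system: σ_0 = 0, σ_1 = -3/4, σ_2 = 0.
On [3, 5], p(x) = 6 - 1·(x - 3) - 3/8·(x - 3)² + 1/16·(x - 3)³.
With (x - 3) = 3/2: p(9/2) = 495/128.

3.8672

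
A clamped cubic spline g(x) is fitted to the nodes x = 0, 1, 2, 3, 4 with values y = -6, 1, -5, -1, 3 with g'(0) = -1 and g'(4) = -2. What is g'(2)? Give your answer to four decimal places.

Put σ_i = g'' at the i-th knot. Here h = (1, 1, 1, 1) and Δ = (7, -6, 4, 4), so the interior equations h_(i-1)·σ_(i-1) + 2(h_(i-1)+h_i)·σ_i + h_i·σ_(i+1) = 6(Δ_i − Δ_(i-1)) read
  1·σ_0 + 4·σ_1 + 1·σ_2 = 6(Δ_1 - Δ_0) = -78
  1·σ_1 + 4·σ_2 + 1·σ_3 = 6(Δ_2 - Δ_1) = 60
  1·σ_2 + 4·σ_3 + 1·σ_4 = 6(Δ_3 - Δ_2) = 0
Clamped end conditions give two more equations: 2h_0·σ_0 + h_0·σ_1 = 6(Δ_0 - g'(0)) = 48 and h_3·σ_3 + 2h_3·σ_4 = 6(g'(4) - Δ_3) = -36.
Solving the tridiagonal system: σ_0 = 589/14, σ_1 = -253/7, σ_2 = 49/2, σ_3 = -13/7, σ_4 = -239/14.
On [2, 3], g'(x) = b_2 + 2c_2·(x - 2) + 3d_2·(x - 2)² with b_2 = Δ_2 - h_2(2σ_2 + σ_3)/6 = -27/7, c_2 = σ_2/2 = 49/4, d_2 = (σ_3 - σ_2)/(6h_2) = -123/28. So g'(2) = -27/7.

-3.8571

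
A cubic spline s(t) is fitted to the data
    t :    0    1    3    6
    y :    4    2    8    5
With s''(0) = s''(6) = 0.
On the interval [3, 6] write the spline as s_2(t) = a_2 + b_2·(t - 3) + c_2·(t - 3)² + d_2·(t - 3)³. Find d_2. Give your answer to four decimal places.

0.2024

Let σ_i = s''(x_i). Step sizes h_i = 1, 2, 3; slopes of the chords Δ_i = (y_(i+1) - y_i)/h_i = -2, 3, -1.
  1·σ_0 + 6·σ_1 + 2·σ_2 = 6(Δ_1 - Δ_0) = 30
  2·σ_1 + 10·σ_2 + 3·σ_3 = 6(Δ_2 - Δ_1) = -24
Natural end conditions: σ_0 = σ_3 = 0.
Solving the tridiagonal system: σ_0 = 0, σ_1 = 87/14, σ_2 = -51/14, σ_3 = 0.
On [3, 6], with s_2(t) = a_2 + b_2·(t - 3) + c_2·(t - 3)² + d_2·(t - 3)³: c_2 = σ_2/2 = -51/28, d_2 = (σ_3 - σ_2)/(6h_2) = 17/84, b_2 = Δ_2 - h_2(2σ_2 + σ_3)/6 = 37/14.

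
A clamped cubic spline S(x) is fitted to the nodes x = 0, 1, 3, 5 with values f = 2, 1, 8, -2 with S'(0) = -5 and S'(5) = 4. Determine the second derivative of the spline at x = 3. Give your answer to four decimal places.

Put M_i = S'' at the i-th knot. Here h = (1, 2, 2) and Δ = (-1, 7/2, -5), so the interior equations h_(i-1)·M_(i-1) + 2(h_(i-1)+h_i)·M_i + h_i·M_(i+1) = 6(Δ_i − Δ_(i-1)) read
  1·M_0 + 6·M_1 + 2·M_2 = 6(Δ_1 - Δ_0) = 27
  2·M_1 + 8·M_2 + 2·M_3 = 6(Δ_2 - Δ_1) = -51
Clamped end conditions give two more equations: 2h_0·M_0 + h_0·M_1 = 6(Δ_0 - S'(0)) = 24 and h_2·M_2 + 2h_2·M_3 = 6(S'(5) - Δ_2) = 54.
Hence M_0 = 189/23, M_1 = 174/23, M_2 = -306/23, M_3 = 927/46.

-13.3043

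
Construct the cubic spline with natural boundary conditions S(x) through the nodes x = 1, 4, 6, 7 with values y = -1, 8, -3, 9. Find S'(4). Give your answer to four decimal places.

-6.2143

Put M_i = S'' at the i-th knot. Here h = (3, 2, 1) and Δ = (3, -11/2, 12), so the interior equations h_(i-1)·M_(i-1) + 2(h_(i-1)+h_i)·M_i + h_i·M_(i+1) = 6(Δ_i − Δ_(i-1)) read
  3·M_0 + 10·M_1 + 2·M_2 = 6(Δ_1 - Δ_0) = -51
  2·M_1 + 6·M_2 + 1·M_3 = 6(Δ_2 - Δ_1) = 105
Natural end conditions: M_0 = M_3 = 0.
Hence M_0 = 0, M_1 = -129/14, M_2 = 144/7, M_3 = 0.
On [4, 6], S'(x) = b_1 + 2c_1·(x - 4) + 3d_1·(x - 4)² with b_1 = Δ_1 - h_1(2M_1 + M_2)/6 = -87/14, c_1 = M_1/2 = -129/28, d_1 = (M_2 - M_1)/(6h_1) = 139/56. So S'(4) = -87/14.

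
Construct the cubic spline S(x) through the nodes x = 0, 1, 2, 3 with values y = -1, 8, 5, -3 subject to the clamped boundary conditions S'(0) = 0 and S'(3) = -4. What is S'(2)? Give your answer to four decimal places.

-8.9333

With σ_i denoting the second derivative at x_i, h_i = 1, 1, 1, and Δ_i = (y_(i+1) − y_i)/h_i = 9, -3, -8:
  1·σ_0 + 4·σ_1 + 1·σ_2 = 6(Δ_1 - Δ_0) = -72
  1·σ_1 + 4·σ_2 + 1·σ_3 = 6(Δ_2 - Δ_1) = -30
Clamped end conditions give two more equations: 2h_0·σ_0 + h_0·σ_1 = 6(Δ_0 - S'(0)) = 54 and h_2·σ_2 + 2h_2·σ_3 = 6(S'(3) - Δ_2) = 24.
Forward elimination and back-substitution give σ_0 = 608/15, σ_1 = -406/15, σ_2 = -64/15, σ_3 = 212/15.
On [2, 3], S'(x) = b_2 + 2c_2·(x - 2) + 3d_2·(x - 2)² with b_2 = Δ_2 - h_2(2σ_2 + σ_3)/6 = -134/15, c_2 = σ_2/2 = -32/15, d_2 = (σ_3 - σ_2)/(6h_2) = 46/15. So S'(2) = -134/15.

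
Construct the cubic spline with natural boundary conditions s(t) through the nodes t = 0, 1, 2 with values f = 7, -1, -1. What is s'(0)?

-10

Let σ_i = s''(x_i). Step sizes h_i = 1, 1; slopes of the chords Δ_i = (y_(i+1) - y_i)/h_i = -8, 0.
  1·σ_0 + 4·σ_1 + 1·σ_2 = 6(Δ_1 - Δ_0) = 48
Natural end conditions: σ_0 = σ_2 = 0.
Solving: σ_0 = 0, σ_1 = 12, σ_2 = 0.
On [0, 1], s'(t) = b_0 + 2c_0·t + 3d_0·t² with b_0 = Δ_0 - h_0(2σ_0 + σ_1)/6 = -10, c_0 = σ_0/2 = 0, d_0 = (σ_1 - σ_0)/(6h_0) = 2. So s'(0) = -10.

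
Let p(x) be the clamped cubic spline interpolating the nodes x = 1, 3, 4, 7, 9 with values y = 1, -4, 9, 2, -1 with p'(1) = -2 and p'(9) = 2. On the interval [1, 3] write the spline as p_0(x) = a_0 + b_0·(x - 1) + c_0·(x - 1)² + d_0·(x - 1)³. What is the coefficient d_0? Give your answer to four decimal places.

2.8260

With M_i denoting the second derivative at x_i, h_i = 2, 1, 3, 2, and Δ_i = (y_(i+1) − y_i)/h_i = -5/2, 13, -7/3, -3/2:
  2·M_0 + 6·M_1 + 1·M_2 = 6(Δ_1 - Δ_0) = 93
  1·M_1 + 8·M_2 + 3·M_3 = 6(Δ_2 - Δ_1) = -92
  3·M_2 + 10·M_3 + 2·M_4 = 6(Δ_3 - Δ_2) = 5
Clamped end conditions give two more equations: 2h_0·M_0 + h_0·M_1 = 6(Δ_0 - p'(1)) = -3 and h_3·M_3 + 2h_3·M_4 = 6(p'(9) - Δ_3) = 21.
Forward elimination and back-substitution give M_0 = -602/51, M_1 = 2255/102, M_2 = -818/51, M_3 = 161/34, M_4 = 49/17.
On [1, 3], with p_0(x) = a_0 + b_0·(x - 1) + c_0·(x - 1)² + d_0·(x - 1)³: c_0 = M_0/2 = -301/51, d_0 = (M_1 - M_0)/(6h_0) = 1153/408, b_0 = Δ_0 - h_0(2M_0 + M_1)/6 = -2.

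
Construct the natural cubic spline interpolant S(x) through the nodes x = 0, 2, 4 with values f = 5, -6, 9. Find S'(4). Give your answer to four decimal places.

10.7500

Let M_i = S''(x_i). Step sizes h_i = 2, 2; slopes of the chords Δ_i = (y_(i+1) - y_i)/h_i = -11/2, 15/2.
  2·M_0 + 8·M_1 + 2·M_2 = 6(Δ_1 - Δ_0) = 78
Natural end conditions: M_0 = M_2 = 0.
Forward elimination and back-substitution give M_0 = 0, M_1 = 39/4, M_2 = 0.
On [2, 4], S'(x) = b_1 + 2c_1·(x - 2) + 3d_1·(x - 2)² with b_1 = Δ_1 - h_1(2M_1 + M_2)/6 = 1, c_1 = M_1/2 = 39/8, d_1 = (M_2 - M_1)/(6h_1) = -13/16. So S'(4) = 43/4.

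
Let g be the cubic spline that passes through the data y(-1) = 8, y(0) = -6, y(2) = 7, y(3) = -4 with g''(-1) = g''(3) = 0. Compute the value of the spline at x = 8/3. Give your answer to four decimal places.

Put M_i = g'' at the i-th knot. Here h = (1, 2, 1) and Δ = (-14, 13/2, -11), so the interior equations h_(i-1)·M_(i-1) + 2(h_(i-1)+h_i)·M_i + h_i·M_(i+1) = 6(Δ_i − Δ_(i-1)) read
  1·M_0 + 6·M_1 + 2·M_2 = 6(Δ_1 - Δ_0) = 123
  2·M_1 + 6·M_2 + 1·M_3 = 6(Δ_2 - Δ_1) = -105
Natural end conditions: M_0 = M_3 = 0.
Solving the tridiagonal system: M_0 = 0, M_1 = 237/8, M_2 = -219/8, M_3 = 0.
On [2, 3], g(x) = 7 - 15/8·(x - 2) - 219/16·(x - 2)² + 73/16·(x - 2)³.
With (x - 2) = 2/3: g(8/3) = 55/54.

1.0185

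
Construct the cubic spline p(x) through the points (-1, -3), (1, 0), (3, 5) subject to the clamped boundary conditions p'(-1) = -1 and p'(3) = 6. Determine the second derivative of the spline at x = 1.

Put σ_i = p'' at the i-th knot. Here h = (2, 2) and Δ = (3/2, 5/2), so the interior equations h_(i-1)·σ_(i-1) + 2(h_(i-1)+h_i)·σ_i + h_i·σ_(i+1) = 6(Δ_i − Δ_(i-1)) read
  2·σ_0 + 8·σ_1 + 2·σ_2 = 6(Δ_1 - Δ_0) = 6
Clamped end conditions give two more equations: 2h_0·σ_0 + h_0·σ_1 = 6(Δ_0 - p'(-1)) = 15 and h_1·σ_1 + 2h_1·σ_2 = 6(p'(3) - Δ_1) = 21.
Hence σ_0 = 19/4, σ_1 = -2, σ_2 = 25/4.

-2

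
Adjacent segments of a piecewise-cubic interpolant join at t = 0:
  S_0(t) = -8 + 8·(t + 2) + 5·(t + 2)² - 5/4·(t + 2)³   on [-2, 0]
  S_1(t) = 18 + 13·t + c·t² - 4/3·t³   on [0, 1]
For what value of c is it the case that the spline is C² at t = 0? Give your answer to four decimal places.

-2.5000

S_0''(t) = 10 - 15/2·(t + 2), so S_0''(0) = -5. On the right, S_1''(0) = 2c, so c = -5/2.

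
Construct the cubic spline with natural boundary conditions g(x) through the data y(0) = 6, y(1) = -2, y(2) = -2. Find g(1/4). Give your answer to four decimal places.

3.5313

Let m_i = g''(x_i). Step sizes h_i = 1, 1; slopes of the chords Δ_i = (y_(i+1) - y_i)/h_i = -8, 0.
  1·m_0 + 4·m_1 + 1·m_2 = 6(Δ_1 - Δ_0) = 48
Natural end conditions: m_0 = m_2 = 0.
Solving: m_0 = 0, m_1 = 12, m_2 = 0.
On [0, 1], g(x) = 6 - 10·x + 0·x² + 2·x³.
With x = 1/4: g(1/4) = 113/32.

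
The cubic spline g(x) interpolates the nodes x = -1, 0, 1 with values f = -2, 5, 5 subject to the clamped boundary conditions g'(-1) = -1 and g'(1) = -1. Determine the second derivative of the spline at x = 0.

Put σ_i = g'' at the i-th knot. Here h = (1, 1) and Δ = (7, 0), so the interior equations h_(i-1)·σ_(i-1) + 2(h_(i-1)+h_i)·σ_i + h_i·σ_(i+1) = 6(Δ_i − Δ_(i-1)) read
  1·σ_0 + 4·σ_1 + 1·σ_2 = 6(Δ_1 - Δ_0) = -42
Clamped end conditions give two more equations: 2h_0·σ_0 + h_0·σ_1 = 6(Δ_0 - g'(-1)) = 48 and h_1·σ_1 + 2h_1·σ_2 = 6(g'(1) - Δ_1) = -6.
Solving the tridiagonal system: σ_0 = 69/2, σ_1 = -21, σ_2 = 15/2.

-21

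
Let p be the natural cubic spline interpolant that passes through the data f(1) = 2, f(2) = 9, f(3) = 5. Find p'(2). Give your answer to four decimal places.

Write M_i for p''(x_i). With h_i = 1, 1 and divided differences Δ_i = 7, -4, the continuity of p' gives the tridiagonal system
  1·M_0 + 4·M_1 + 1·M_2 = 6(Δ_1 - Δ_0) = -66
Natural end conditions: M_0 = M_2 = 0.
Solving the tridiagonal system: M_0 = 0, M_1 = -33/2, M_2 = 0.
On [2, 3], p'(x) = b_1 + 2c_1·(x - 2) + 3d_1·(x - 2)² with b_1 = Δ_1 - h_1(2M_1 + M_2)/6 = 3/2, c_1 = M_1/2 = -33/4, d_1 = (M_2 - M_1)/(6h_1) = 11/4. So p'(2) = 3/2.

1.5000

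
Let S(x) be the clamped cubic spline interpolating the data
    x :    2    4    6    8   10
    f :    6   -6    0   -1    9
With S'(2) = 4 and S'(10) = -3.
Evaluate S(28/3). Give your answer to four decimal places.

Let m_i = S''(x_i). Step sizes h_i = 2, 2, 2, 2; slopes of the chords Δ_i = (y_(i+1) - y_i)/h_i = -6, 3, -1/2, 5.
  2·m_0 + 8·m_1 + 2·m_2 = 6(Δ_1 - Δ_0) = 54
  2·m_1 + 8·m_2 + 2·m_3 = 6(Δ_2 - Δ_1) = -21
  2·m_2 + 8·m_3 + 2·m_4 = 6(Δ_3 - Δ_2) = 33
Clamped end conditions give two more equations: 2h_0·m_0 + h_0·m_1 = 6(Δ_0 - S'(2)) = -60 and h_3·m_3 + 2h_3·m_4 = 6(S'(10) - Δ_3) = -48.
Solving the tridiagonal system: m_0 = -2495/112, m_1 = 815/56, m_2 = -143/16, m_3 = 599/56, m_4 = -1943/112.
On [8, 10], S(x) = -1 + 409/112·(x - 8) + 599/112·(x - 8)² - 1047/448·(x - 8)³.
With (x - 8) = 4/3: S(28/3) = 1975/252.

7.8373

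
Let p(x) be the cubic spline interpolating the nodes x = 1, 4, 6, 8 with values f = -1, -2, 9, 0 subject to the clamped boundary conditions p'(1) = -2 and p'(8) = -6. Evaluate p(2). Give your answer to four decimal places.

-3.2232

Put M_i = p'' at the i-th knot. Here h = (3, 2, 2) and Δ = (-1/3, 11/2, -9/2), so the interior equations h_(i-1)·M_(i-1) + 2(h_(i-1)+h_i)·M_i + h_i·M_(i+1) = 6(Δ_i − Δ_(i-1)) read
  3·M_0 + 10·M_1 + 2·M_2 = 6(Δ_1 - Δ_0) = 35
  2·M_1 + 8·M_2 + 2·M_3 = 6(Δ_2 - Δ_1) = -60
Clamped end conditions give two more equations: 2h_0·M_0 + h_0·M_1 = 6(Δ_0 - p'(1)) = 10 and h_2·M_2 + 2h_2·M_3 = 6(p'(8) - Δ_2) = -9.
Solving the tridiagonal system: M_0 = -136/111, M_1 = 214/37, M_2 = -709/74, M_3 = 94/37.
On [1, 4], p(x) = -1 - 2·(x - 1) - 68/111·(x - 1)² + 389/999·(x - 1)³.
With (x - 1) = 1: p(2) = -3220/999.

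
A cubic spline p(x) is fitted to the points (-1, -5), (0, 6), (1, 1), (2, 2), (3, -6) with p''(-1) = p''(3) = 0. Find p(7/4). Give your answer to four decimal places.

With m_i denoting the second derivative at x_i, h_i = 1, 1, 1, 1, and Δ_i = (y_(i+1) − y_i)/h_i = 11, -5, 1, -8:
  1·m_0 + 4·m_1 + 1·m_2 = 6(Δ_1 - Δ_0) = -96
  1·m_1 + 4·m_2 + 1·m_3 = 6(Δ_2 - Δ_1) = 36
  1·m_2 + 4·m_3 + 1·m_4 = 6(Δ_3 - Δ_2) = -54
Natural end conditions: m_0 = m_4 = 0.
Solving: m_0 = 0, m_1 = -117/4, m_2 = 21, m_3 = -75/4, m_4 = 0.
On [1, 2], p(x) = 1 - 23/8·(x - 1) + 21/2·(x - 1)² - 53/8·(x - 1)³.
With (x - 1) = 3/4: p(7/4) = 1001/512.

1.9551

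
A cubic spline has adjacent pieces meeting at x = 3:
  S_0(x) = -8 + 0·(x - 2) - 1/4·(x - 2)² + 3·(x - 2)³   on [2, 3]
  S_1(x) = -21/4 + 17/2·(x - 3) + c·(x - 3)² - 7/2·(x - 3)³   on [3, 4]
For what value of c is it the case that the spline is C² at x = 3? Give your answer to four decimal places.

S_0''(x) = -1/2 + 18·(x - 2), so S_0''(3) = 35/2. On the right, S_1''(3) = 2c, so c = 35/4.

8.7500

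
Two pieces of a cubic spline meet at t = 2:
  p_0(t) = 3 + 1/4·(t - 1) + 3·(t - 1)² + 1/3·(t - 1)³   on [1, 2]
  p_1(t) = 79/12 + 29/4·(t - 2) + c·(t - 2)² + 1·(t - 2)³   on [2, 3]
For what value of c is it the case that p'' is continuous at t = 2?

4

p_0''(t) = 6 + 2·(t - 1), so p_0''(2) = 8. On the right, p_1''(2) = 2c, so c = 4.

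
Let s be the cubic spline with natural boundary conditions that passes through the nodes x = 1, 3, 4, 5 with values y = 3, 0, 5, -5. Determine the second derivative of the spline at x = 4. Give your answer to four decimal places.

With M_i denoting the second derivative at x_i, h_i = 2, 1, 1, and Δ_i = (y_(i+1) − y_i)/h_i = -3/2, 5, -10:
  2·M_0 + 6·M_1 + 1·M_2 = 6(Δ_1 - Δ_0) = 39
  1·M_1 + 4·M_2 + 1·M_3 = 6(Δ_2 - Δ_1) = -90
Natural end conditions: M_0 = M_3 = 0.
Hence M_0 = 0, M_1 = 246/23, M_2 = -579/23, M_3 = 0.

-25.1739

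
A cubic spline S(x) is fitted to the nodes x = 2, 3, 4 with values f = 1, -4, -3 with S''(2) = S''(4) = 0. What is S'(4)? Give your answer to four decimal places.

2.5000

With σ_i denoting the second derivative at x_i, h_i = 1, 1, and Δ_i = (y_(i+1) − y_i)/h_i = -5, 1:
  1·σ_0 + 4·σ_1 + 1·σ_2 = 6(Δ_1 - Δ_0) = 36
Natural end conditions: σ_0 = σ_2 = 0.
Forward elimination and back-substitution give σ_0 = 0, σ_1 = 9, σ_2 = 0.
On [3, 4], S'(x) = b_1 + 2c_1·(x - 3) + 3d_1·(x - 3)² with b_1 = Δ_1 - h_1(2σ_1 + σ_2)/6 = -2, c_1 = σ_1/2 = 9/2, d_1 = (σ_2 - σ_1)/(6h_1) = -3/2. So S'(4) = 5/2.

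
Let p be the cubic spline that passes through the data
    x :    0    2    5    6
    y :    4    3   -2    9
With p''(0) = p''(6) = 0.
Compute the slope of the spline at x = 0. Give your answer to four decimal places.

Put σ_i = p'' at the i-th knot. Here h = (2, 3, 1) and Δ = (-1/2, -5/3, 11), so the interior equations h_(i-1)·σ_(i-1) + 2(h_(i-1)+h_i)·σ_i + h_i·σ_(i+1) = 6(Δ_i − Δ_(i-1)) read
  2·σ_0 + 10·σ_1 + 3·σ_2 = 6(Δ_1 - Δ_0) = -7
  3·σ_1 + 8·σ_2 + 1·σ_3 = 6(Δ_2 - Δ_1) = 76
Natural end conditions: σ_0 = σ_3 = 0.
Forward elimination and back-substitution give σ_0 = 0, σ_1 = -4, σ_2 = 11, σ_3 = 0.
On [0, 2], p'(x) = b_0 + 2c_0·x + 3d_0·x² with b_0 = Δ_0 - h_0(2σ_0 + σ_1)/6 = 5/6, c_0 = σ_0/2 = 0, d_0 = (σ_1 - σ_0)/(6h_0) = -1/3. So p'(0) = 5/6.

0.8333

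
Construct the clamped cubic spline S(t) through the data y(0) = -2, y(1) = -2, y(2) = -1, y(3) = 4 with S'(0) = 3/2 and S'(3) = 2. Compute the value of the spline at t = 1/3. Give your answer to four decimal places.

-1.7284

With M_i denoting the second derivative at x_i, h_i = 1, 1, 1, and Δ_i = (y_(i+1) − y_i)/h_i = 0, 1, 5:
  1·M_0 + 4·M_1 + 1·M_2 = 6(Δ_1 - Δ_0) = 6
  1·M_1 + 4·M_2 + 1·M_3 = 6(Δ_2 - Δ_1) = 24
Clamped end conditions give two more equations: 2h_0·M_0 + h_0·M_1 = 6(Δ_0 - S'(0)) = -9 and h_2·M_2 + 2h_2·M_3 = 6(S'(3) - Δ_2) = -18.
Solving the tridiagonal system: M_0 = -14/3, M_1 = 1/3, M_2 = 28/3, M_3 = -41/3.
On [0, 1], S(t) = -2 + 3/2·t - 7/3·t² + 5/6·t³.
With t = 1/3: S(1/3) = -140/81.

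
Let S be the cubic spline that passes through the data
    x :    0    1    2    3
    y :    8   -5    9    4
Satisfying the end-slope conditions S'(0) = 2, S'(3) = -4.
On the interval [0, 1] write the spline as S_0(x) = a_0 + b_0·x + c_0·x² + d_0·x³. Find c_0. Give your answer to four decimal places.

Let M_i = S''(x_i). Step sizes h_i = 1, 1, 1; slopes of the chords Δ_i = (y_(i+1) - y_i)/h_i = -13, 14, -5.
  1·M_0 + 4·M_1 + 1·M_2 = 6(Δ_1 - Δ_0) = 162
  1·M_1 + 4·M_2 + 1·M_3 = 6(Δ_2 - Δ_1) = -114
Clamped end conditions give two more equations: 2h_0·M_0 + h_0·M_1 = 6(Δ_0 - S'(0)) = -90 and h_2·M_2 + 2h_2·M_3 = 6(S'(3) - Δ_2) = 6.
Forward elimination and back-substitution give M_0 = -412/5, M_1 = 374/5, M_2 = -274/5, M_3 = 152/5.
On [0, 1], with S_0(x) = a_0 + b_0·x + c_0·x² + d_0·x³: c_0 = M_0/2 = -206/5, d_0 = (M_1 - M_0)/(6h_0) = 131/5, b_0 = Δ_0 - h_0(2M_0 + M_1)/6 = 2.

-41.2000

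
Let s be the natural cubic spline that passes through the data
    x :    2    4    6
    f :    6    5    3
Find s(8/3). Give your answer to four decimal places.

5.7407

Let m_i = s''(x_i). Step sizes h_i = 2, 2; slopes of the chords Δ_i = (y_(i+1) - y_i)/h_i = -1/2, -1.
  2·m_0 + 8·m_1 + 2·m_2 = 6(Δ_1 - Δ_0) = -3
Natural end conditions: m_0 = m_2 = 0.
Forward elimination and back-substitution give m_0 = 0, m_1 = -3/8, m_2 = 0.
On [2, 4], s(x) = 6 - 3/8·(x - 2) + 0·(x - 2)² - 1/32·(x - 2)³.
With (x - 2) = 2/3: s(8/3) = 155/27.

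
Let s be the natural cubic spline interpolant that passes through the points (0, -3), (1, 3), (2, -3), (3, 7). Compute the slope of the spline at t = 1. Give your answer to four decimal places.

-2.5333

Write σ_i for s''(x_i). With h_i = 1, 1, 1 and divided differences Δ_i = 6, -6, 10, the continuity of s' gives the tridiagonal system
  1·σ_0 + 4·σ_1 + 1·σ_2 = 6(Δ_1 - Δ_0) = -72
  1·σ_1 + 4·σ_2 + 1·σ_3 = 6(Δ_2 - Δ_1) = 96
Natural end conditions: σ_0 = σ_3 = 0.
Solving the tridiagonal system: σ_0 = 0, σ_1 = -128/5, σ_2 = 152/5, σ_3 = 0.
On [1, 2], s'(t) = b_1 + 2c_1·(t - 1) + 3d_1·(t - 1)² with b_1 = Δ_1 - h_1(2σ_1 + σ_2)/6 = -38/15, c_1 = σ_1/2 = -64/5, d_1 = (σ_2 - σ_1)/(6h_1) = 28/3. So s'(1) = -38/15.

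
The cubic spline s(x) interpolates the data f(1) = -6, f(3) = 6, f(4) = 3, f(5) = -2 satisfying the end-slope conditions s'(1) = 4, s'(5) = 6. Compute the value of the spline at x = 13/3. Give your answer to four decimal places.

0.0741

Write M_i for s''(x_i). With h_i = 2, 1, 1 and divided differences Δ_i = 6, -3, -5, the continuity of s' gives the tridiagonal system
  2·M_0 + 6·M_1 + 1·M_2 = 6(Δ_1 - Δ_0) = -54
  1·M_1 + 4·M_2 + 1·M_3 = 6(Δ_2 - Δ_1) = -12
Clamped end conditions give two more equations: 2h_0·M_0 + h_0·M_1 = 6(Δ_0 - s'(1)) = 12 and h_2·M_2 + 2h_2·M_3 = 6(s'(5) - Δ_2) = 66.
Solving: M_0 = 8, M_1 = -10, M_2 = -10, M_3 = 38.
On [4, 5], s(x) = 3 - 8·(x - 4) - 5·(x - 4)² + 8·(x - 4)³.
With (x - 4) = 1/3: s(13/3) = 2/27.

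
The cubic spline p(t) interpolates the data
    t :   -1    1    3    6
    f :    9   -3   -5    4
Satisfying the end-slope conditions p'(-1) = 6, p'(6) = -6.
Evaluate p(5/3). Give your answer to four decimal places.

-6.5095

Let M_i = p''(x_i). Step sizes h_i = 2, 2, 3; slopes of the chords Δ_i = (y_(i+1) - y_i)/h_i = -6, -1, 3.
  2·M_0 + 8·M_1 + 2·M_2 = 6(Δ_1 - Δ_0) = 30
  2·M_1 + 10·M_2 + 3·M_3 = 6(Δ_2 - Δ_1) = 24
Clamped end conditions give two more equations: 2h_0·M_0 + h_0·M_1 = 6(Δ_0 - p'(-1)) = -72 and h_2·M_2 + 2h_2·M_3 = 6(p'(6) - Δ_2) = -54.
Forward elimination and back-substitution give M_0 = -819/37, M_1 = 306/37, M_2 = 150/37, M_3 = -408/37.
On [1, 3], p(t) = -3 - 291/37·(t - 1) + 153/37·(t - 1)² - 13/37·(t - 1)³.
With (t - 1) = 2/3: p(5/3) = -6503/999.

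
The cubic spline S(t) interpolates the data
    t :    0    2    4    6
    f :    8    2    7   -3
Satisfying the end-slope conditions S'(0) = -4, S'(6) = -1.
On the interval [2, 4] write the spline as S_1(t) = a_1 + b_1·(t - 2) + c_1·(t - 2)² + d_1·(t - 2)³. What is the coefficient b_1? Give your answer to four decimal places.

1.1000

Let σ_i = S''(x_i). Step sizes h_i = 2, 2, 2; slopes of the chords Δ_i = (y_(i+1) - y_i)/h_i = -3, 5/2, -5.
  2·σ_0 + 8·σ_1 + 2·σ_2 = 6(Δ_1 - Δ_0) = 33
  2·σ_1 + 8·σ_2 + 2·σ_3 = 6(Δ_2 - Δ_1) = -45
Clamped end conditions give two more equations: 2h_0·σ_0 + h_0·σ_1 = 6(Δ_0 - S'(0)) = 6 and h_2·σ_2 + 2h_2·σ_3 = 6(S'(6) - Δ_2) = 24.
Hence σ_0 = -21/10, σ_1 = 36/5, σ_2 = -51/5, σ_3 = 111/10.
On [2, 4], with S_1(t) = a_1 + b_1·(t - 2) + c_1·(t - 2)² + d_1·(t - 2)³: c_1 = σ_1/2 = 18/5, d_1 = (σ_2 - σ_1)/(6h_1) = -29/20, b_1 = Δ_1 - h_1(2σ_1 + σ_2)/6 = 11/10.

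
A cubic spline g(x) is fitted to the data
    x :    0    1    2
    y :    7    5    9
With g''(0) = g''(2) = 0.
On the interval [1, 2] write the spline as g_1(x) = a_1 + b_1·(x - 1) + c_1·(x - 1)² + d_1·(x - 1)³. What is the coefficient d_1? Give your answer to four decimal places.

Put M_i = g'' at the i-th knot. Here h = (1, 1) and Δ = (-2, 4), so the interior equations h_(i-1)·M_(i-1) + 2(h_(i-1)+h_i)·M_i + h_i·M_(i+1) = 6(Δ_i − Δ_(i-1)) read
  1·M_0 + 4·M_1 + 1·M_2 = 6(Δ_1 - Δ_0) = 36
Natural end conditions: M_0 = M_2 = 0.
Hence M_0 = 0, M_1 = 9, M_2 = 0.
On [1, 2], with g_1(x) = a_1 + b_1·(x - 1) + c_1·(x - 1)² + d_1·(x - 1)³: c_1 = M_1/2 = 9/2, d_1 = (M_2 - M_1)/(6h_1) = -3/2, b_1 = Δ_1 - h_1(2M_1 + M_2)/6 = 1.

-1.5000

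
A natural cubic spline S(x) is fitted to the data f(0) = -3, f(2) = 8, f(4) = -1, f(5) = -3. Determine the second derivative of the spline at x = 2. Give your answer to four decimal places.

-8.8636

Put M_i = S'' at the i-th knot. Here h = (2, 2, 1) and Δ = (11/2, -9/2, -2), so the interior equations h_(i-1)·M_(i-1) + 2(h_(i-1)+h_i)·M_i + h_i·M_(i+1) = 6(Δ_i − Δ_(i-1)) read
  2·M_0 + 8·M_1 + 2·M_2 = 6(Δ_1 - Δ_0) = -60
  2·M_1 + 6·M_2 + 1·M_3 = 6(Δ_2 - Δ_1) = 15
Natural end conditions: M_0 = M_3 = 0.
Forward elimination and back-substitution give M_0 = 0, M_1 = -195/22, M_2 = 60/11, M_3 = 0.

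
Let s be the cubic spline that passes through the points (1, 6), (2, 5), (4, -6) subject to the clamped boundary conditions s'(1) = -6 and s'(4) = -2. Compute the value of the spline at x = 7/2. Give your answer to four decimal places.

-3.8516

Write σ_i for s''(x_i). With h_i = 1, 2 and divided differences Δ_i = -1, -11/2, the continuity of s' gives the tridiagonal system
  1·σ_0 + 6·σ_1 + 2·σ_2 = 6(Δ_1 - Δ_0) = -27
Clamped end conditions give two more equations: 2h_0·σ_0 + h_0·σ_1 = 6(Δ_0 - s'(1)) = 30 and h_1·σ_1 + 2h_1·σ_2 = 6(s'(4) - Δ_1) = 21.
Solving the tridiagonal system: σ_0 = 125/6, σ_1 = -35/3, σ_2 = 133/12.
On [2, 4], s(x) = 5 - 17/12·(x - 2) - 35/6·(x - 2)² + 91/48·(x - 2)³.
With (x - 2) = 3/2: s(7/2) = -493/128.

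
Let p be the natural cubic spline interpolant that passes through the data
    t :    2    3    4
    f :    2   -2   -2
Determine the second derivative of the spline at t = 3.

Write M_i for p''(x_i). With h_i = 1, 1 and divided differences Δ_i = -4, 0, the continuity of p' gives the tridiagonal system
  1·M_0 + 4·M_1 + 1·M_2 = 6(Δ_1 - Δ_0) = 24
Natural end conditions: M_0 = M_2 = 0.
Hence M_0 = 0, M_1 = 6, M_2 = 0.

6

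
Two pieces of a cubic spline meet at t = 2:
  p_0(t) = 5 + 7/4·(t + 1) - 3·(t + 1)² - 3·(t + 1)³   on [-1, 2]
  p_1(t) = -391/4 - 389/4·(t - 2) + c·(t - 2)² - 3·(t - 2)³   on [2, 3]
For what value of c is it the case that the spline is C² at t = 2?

-30

p_0''(t) = -6 - 18·(t + 1), so p_0''(2) = -60. On the right, p_1''(2) = 2c, so c = -30.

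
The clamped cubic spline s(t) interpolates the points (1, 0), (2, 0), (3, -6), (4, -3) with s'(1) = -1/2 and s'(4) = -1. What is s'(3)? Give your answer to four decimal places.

-0.9667

With m_i denoting the second derivative at x_i, h_i = 1, 1, 1, and Δ_i = (y_(i+1) − y_i)/h_i = 0, -6, 3:
  1·m_0 + 4·m_1 + 1·m_2 = 6(Δ_1 - Δ_0) = -36
  1·m_1 + 4·m_2 + 1·m_3 = 6(Δ_2 - Δ_1) = 54
Clamped end conditions give two more equations: 2h_0·m_0 + h_0·m_1 = 6(Δ_0 - s'(1)) = 3 and h_2·m_2 + 2h_2·m_3 = 6(s'(4) - Δ_2) = -24.
Forward elimination and back-substitution give m_0 = 154/15, m_1 = -263/15, m_2 = 358/15, m_3 = -359/15.
On [3, 4], s'(t) = b_2 + 2c_2·(t - 3) + 3d_2·(t - 3)² with b_2 = Δ_2 - h_2(2m_2 + m_3)/6 = -29/30, c_2 = m_2/2 = 179/15, d_2 = (m_3 - m_2)/(6h_2) = -239/30. So s'(3) = -29/30.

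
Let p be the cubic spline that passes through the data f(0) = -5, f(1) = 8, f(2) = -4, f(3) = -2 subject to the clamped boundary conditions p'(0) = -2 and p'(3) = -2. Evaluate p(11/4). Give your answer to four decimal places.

-2.3969

Put m_i = p'' at the i-th knot. Here h = (1, 1, 1) and Δ = (13, -12, 2), so the interior equations h_(i-1)·m_(i-1) + 2(h_(i-1)+h_i)·m_i + h_i·m_(i+1) = 6(Δ_i − Δ_(i-1)) read
  1·m_0 + 4·m_1 + 1·m_2 = 6(Δ_1 - Δ_0) = -150
  1·m_1 + 4·m_2 + 1·m_3 = 6(Δ_2 - Δ_1) = 84
Clamped end conditions give two more equations: 2h_0·m_0 + h_0·m_1 = 6(Δ_0 - p'(0)) = 90 and h_2·m_2 + 2h_2·m_3 = 6(p'(3) - Δ_2) = -24.
Forward elimination and back-substitution give m_0 = 398/5, m_1 = -346/5, m_2 = 236/5, m_3 = -178/5.
On [2, 3], p(t) = -4 - 39/5·(t - 2) + 118/5·(t - 2)² - 69/5·(t - 2)³.
With (t - 2) = 3/4: p(11/4) = -767/320.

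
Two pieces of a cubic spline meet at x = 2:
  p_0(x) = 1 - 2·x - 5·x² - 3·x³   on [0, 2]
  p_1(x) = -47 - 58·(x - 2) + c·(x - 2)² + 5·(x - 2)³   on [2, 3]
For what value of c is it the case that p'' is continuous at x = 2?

p_0''(x) = -10 - 18·x, so p_0''(2) = -46. On the right, p_1''(2) = 2c, so c = -23.

-23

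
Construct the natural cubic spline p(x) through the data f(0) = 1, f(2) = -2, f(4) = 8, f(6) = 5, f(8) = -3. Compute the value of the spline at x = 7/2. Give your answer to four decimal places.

Write M_i for p''(x_i). With h_i = 2, 2, 2, 2 and divided differences Δ_i = -3/2, 5, -3/2, -4, the continuity of p' gives the tridiagonal system
  2·M_0 + 8·M_1 + 2·M_2 = 6(Δ_1 - Δ_0) = 39
  2·M_1 + 8·M_2 + 2·M_3 = 6(Δ_2 - Δ_1) = -39
  2·M_2 + 8·M_3 + 2·M_4 = 6(Δ_3 - Δ_2) = -15
Natural end conditions: M_0 = M_4 = 0.
Solving the tridiagonal system: M_0 = 0, M_1 = 363/56, M_2 = -45/7, M_3 = -15/56, M_4 = 0.
On [2, 4], p(x) = -2 + 79/28·(x - 2) + 363/112·(x - 2)² - 241/224·(x - 2)³.
With (x - 2) = 3/2: p(7/2) = 10561/1792.

5.8934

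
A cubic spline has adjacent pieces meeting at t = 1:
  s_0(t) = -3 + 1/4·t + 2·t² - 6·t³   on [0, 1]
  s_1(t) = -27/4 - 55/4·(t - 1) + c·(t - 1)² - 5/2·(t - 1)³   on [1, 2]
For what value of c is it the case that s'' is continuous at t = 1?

s_0''(t) = 4 - 36·t, so s_0''(1) = -32. On the right, s_1''(1) = 2c, so c = -16.

-16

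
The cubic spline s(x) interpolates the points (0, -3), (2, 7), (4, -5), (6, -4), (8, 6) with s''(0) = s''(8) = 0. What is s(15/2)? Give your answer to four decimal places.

3.2447

With σ_i denoting the second derivative at x_i, h_i = 2, 2, 2, 2, and Δ_i = (y_(i+1) − y_i)/h_i = 5, -6, 1/2, 5:
  2·σ_0 + 8·σ_1 + 2·σ_2 = 6(Δ_1 - Δ_0) = -66
  2·σ_1 + 8·σ_2 + 2·σ_3 = 6(Δ_2 - Δ_1) = 39
  2·σ_2 + 8·σ_3 + 2·σ_4 = 6(Δ_3 - Δ_2) = 27
Natural end conditions: σ_0 = σ_4 = 0.
Solving: σ_0 = 0, σ_1 = -1119/112, σ_2 = 195/28, σ_3 = 183/112, σ_4 = 0.
On [6, 8], s(x) = -4 + 219/56·(x - 6) + 183/224·(x - 6)² - 61/448·(x - 6)³.
With (x - 6) = 3/2: s(15/2) = 11629/3584.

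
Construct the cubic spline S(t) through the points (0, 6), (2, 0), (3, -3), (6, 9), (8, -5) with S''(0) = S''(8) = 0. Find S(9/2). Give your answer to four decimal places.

Put σ_i = S'' at the i-th knot. Here h = (2, 1, 3, 2) and Δ = (-3, -3, 4, -7), so the interior equations h_(i-1)·σ_(i-1) + 2(h_(i-1)+h_i)·σ_i + h_i·σ_(i+1) = 6(Δ_i − Δ_(i-1)) read
  2·σ_0 + 6·σ_1 + 1·σ_2 = 6(Δ_1 - Δ_0) = 0
  1·σ_1 + 8·σ_2 + 3·σ_3 = 6(Δ_2 - Δ_1) = 42
  3·σ_2 + 10·σ_3 + 2·σ_4 = 6(Δ_3 - Δ_2) = -66
Natural end conditions: σ_0 = σ_4 = 0.
Solving: σ_0 = 0, σ_1 = -309/208, σ_2 = 927/104, σ_3 = -1929/208, σ_4 = 0.
On [3, 6], S(t) = -3 - 115/416·(t - 3) + 927/208·(t - 3)² - 97/96·(t - 3)³.
With (t - 3) = 3/2: S(9/2) = 10659/3328.

3.2028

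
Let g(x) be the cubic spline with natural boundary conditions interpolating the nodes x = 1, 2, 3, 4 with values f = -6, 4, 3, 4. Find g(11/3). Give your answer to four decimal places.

3.2914

Write σ_i for g''(x_i). With h_i = 1, 1, 1 and divided differences Δ_i = 10, -1, 1, the continuity of g' gives the tridiagonal system
  1·σ_0 + 4·σ_1 + 1·σ_2 = 6(Δ_1 - Δ_0) = -66
  1·σ_1 + 4·σ_2 + 1·σ_3 = 6(Δ_2 - Δ_1) = 12
Natural end conditions: σ_0 = σ_3 = 0.
Hence σ_0 = 0, σ_1 = -92/5, σ_2 = 38/5, σ_3 = 0.
On [3, 4], g(x) = 3 - 23/15·(x - 3) + 19/5·(x - 3)² - 19/15·(x - 3)³.
With (x - 3) = 2/3: g(11/3) = 1333/405.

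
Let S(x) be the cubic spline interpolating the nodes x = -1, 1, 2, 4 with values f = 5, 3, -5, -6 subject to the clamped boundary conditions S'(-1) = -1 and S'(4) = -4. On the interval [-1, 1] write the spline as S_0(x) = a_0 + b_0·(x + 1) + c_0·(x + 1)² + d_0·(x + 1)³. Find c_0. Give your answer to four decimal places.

Write M_i for S''(x_i). With h_i = 2, 1, 2 and divided differences Δ_i = -1, -8, -1/2, the continuity of S' gives the tridiagonal system
  2·M_0 + 6·M_1 + 1·M_2 = 6(Δ_1 - Δ_0) = -42
  1·M_1 + 6·M_2 + 2·M_3 = 6(Δ_2 - Δ_1) = 45
Clamped end conditions give two more equations: 2h_0·M_0 + h_0·M_1 = 6(Δ_0 - S'(-1)) = 0 and h_2·M_2 + 2h_2·M_3 = 6(S'(4) - Δ_2) = -21.
Solving: M_0 = 177/32, M_1 = -177/16, M_2 = 213/16, M_3 = -381/32.
On [-1, 1], with S_0(x) = a_0 + b_0·(x + 1) + c_0·(x + 1)² + d_0·(x + 1)³: c_0 = M_0/2 = 177/64, d_0 = (M_1 - M_0)/(6h_0) = -177/128, b_0 = Δ_0 - h_0(2M_0 + M_1)/6 = -1.

2.7656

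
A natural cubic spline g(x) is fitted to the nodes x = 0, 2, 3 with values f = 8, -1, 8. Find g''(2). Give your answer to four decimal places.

13.5000

With σ_i denoting the second derivative at x_i, h_i = 2, 1, and Δ_i = (y_(i+1) − y_i)/h_i = -9/2, 9:
  2·σ_0 + 6·σ_1 + 1·σ_2 = 6(Δ_1 - Δ_0) = 81
Natural end conditions: σ_0 = σ_2 = 0.
Solving the tridiagonal system: σ_0 = 0, σ_1 = 27/2, σ_2 = 0.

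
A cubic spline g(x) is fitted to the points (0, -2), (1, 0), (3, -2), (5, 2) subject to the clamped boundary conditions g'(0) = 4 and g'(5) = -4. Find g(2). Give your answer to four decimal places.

-1.4783

Let M_i = g''(x_i). Step sizes h_i = 1, 2, 2; slopes of the chords Δ_i = (y_(i+1) - y_i)/h_i = 2, -1, 2.
  1·M_0 + 6·M_1 + 2·M_2 = 6(Δ_1 - Δ_0) = -18
  2·M_1 + 8·M_2 + 2·M_3 = 6(Δ_2 - Δ_1) = 18
Clamped end conditions give two more equations: 2h_0·M_0 + h_0·M_1 = 6(Δ_0 - g'(0)) = -12 and h_2·M_2 + 2h_2·M_3 = 6(g'(5) - Δ_2) = -36.
Forward elimination and back-substitution give M_0 = -86/23, M_1 = -104/23, M_2 = 148/23, M_3 = -281/23.
On [1, 3], g(x) = 0 - 3/23·(x - 1) - 52/23·(x - 1)² + 21/23·(x - 1)³.
With (x - 1) = 1: g(2) = -34/23.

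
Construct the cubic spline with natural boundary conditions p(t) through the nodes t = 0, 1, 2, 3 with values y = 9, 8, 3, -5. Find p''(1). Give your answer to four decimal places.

Write m_i for p''(x_i). With h_i = 1, 1, 1 and divided differences Δ_i = -1, -5, -8, the continuity of p' gives the tridiagonal system
  1·m_0 + 4·m_1 + 1·m_2 = 6(Δ_1 - Δ_0) = -24
  1·m_1 + 4·m_2 + 1·m_3 = 6(Δ_2 - Δ_1) = -18
Natural end conditions: m_0 = m_3 = 0.
Solving: m_0 = 0, m_1 = -26/5, m_2 = -16/5, m_3 = 0.

-5.2000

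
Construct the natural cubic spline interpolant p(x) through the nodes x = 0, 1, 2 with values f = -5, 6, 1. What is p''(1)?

-24

Let m_i = p''(x_i). Step sizes h_i = 1, 1; slopes of the chords Δ_i = (y_(i+1) - y_i)/h_i = 11, -5.
  1·m_0 + 4·m_1 + 1·m_2 = 6(Δ_1 - Δ_0) = -96
Natural end conditions: m_0 = m_2 = 0.
Hence m_0 = 0, m_1 = -24, m_2 = 0.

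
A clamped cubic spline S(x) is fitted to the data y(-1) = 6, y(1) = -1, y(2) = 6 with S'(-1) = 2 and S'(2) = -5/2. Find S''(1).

24

Put M_i = S'' at the i-th knot. Here h = (2, 1) and Δ = (-7/2, 7), so the interior equations h_(i-1)·M_(i-1) + 2(h_(i-1)+h_i)·M_i + h_i·M_(i+1) = 6(Δ_i − Δ_(i-1)) read
  2·M_0 + 6·M_1 + 1·M_2 = 6(Δ_1 - Δ_0) = 63
Clamped end conditions give two more equations: 2h_0·M_0 + h_0·M_1 = 6(Δ_0 - S'(-1)) = -33 and h_1·M_1 + 2h_1·M_2 = 6(S'(2) - Δ_1) = -57.
Solving the tridiagonal system: M_0 = -81/4, M_1 = 24, M_2 = -81/2.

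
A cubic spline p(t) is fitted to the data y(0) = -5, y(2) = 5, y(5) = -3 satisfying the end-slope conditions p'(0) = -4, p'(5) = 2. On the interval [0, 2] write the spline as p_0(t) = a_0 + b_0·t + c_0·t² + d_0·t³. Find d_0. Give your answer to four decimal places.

With M_i denoting the second derivative at x_i, h_i = 2, 3, and Δ_i = (y_(i+1) − y_i)/h_i = 5, -8/3:
  2·M_0 + 10·M_1 + 3·M_2 = 6(Δ_1 - Δ_0) = -46
Clamped end conditions give two more equations: 2h_0·M_0 + h_0·M_1 = 6(Δ_0 - p'(0)) = 54 and h_1·M_1 + 2h_1·M_2 = 6(p'(5) - Δ_1) = 28.
Forward elimination and back-substitution give M_0 = 193/10, M_1 = -58/5, M_2 = 157/15.
On [0, 2], with p_0(t) = a_0 + b_0·t + c_0·t² + d_0·t³: c_0 = M_0/2 = 193/20, d_0 = (M_1 - M_0)/(6h_0) = -103/40, b_0 = Δ_0 - h_0(2M_0 + M_1)/6 = -4.

-2.5750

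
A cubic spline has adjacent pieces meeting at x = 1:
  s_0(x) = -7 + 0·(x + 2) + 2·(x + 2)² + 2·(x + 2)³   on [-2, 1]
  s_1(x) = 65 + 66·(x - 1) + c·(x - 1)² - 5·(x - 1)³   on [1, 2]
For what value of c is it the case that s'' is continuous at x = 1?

20

s_0''(x) = 4 + 12·(x + 2), so s_0''(1) = 40. On the right, s_1''(1) = 2c, so c = 20.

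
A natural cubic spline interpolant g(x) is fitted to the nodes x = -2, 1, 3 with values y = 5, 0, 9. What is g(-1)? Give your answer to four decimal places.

1.6889

Put M_i = g'' at the i-th knot. Here h = (3, 2) and Δ = (-5/3, 9/2), so the interior equations h_(i-1)·M_(i-1) + 2(h_(i-1)+h_i)·M_i + h_i·M_(i+1) = 6(Δ_i − Δ_(i-1)) read
  3·M_0 + 10·M_1 + 2·M_2 = 6(Δ_1 - Δ_0) = 37
Natural end conditions: M_0 = M_2 = 0.
Forward elimination and back-substitution give M_0 = 0, M_1 = 37/10, M_2 = 0.
On [-2, 1], g(x) = 5 - 211/60·(x + 2) + 0·(x + 2)² + 37/180·(x + 2)³.
With (x + 2) = 1: g(-1) = 76/45.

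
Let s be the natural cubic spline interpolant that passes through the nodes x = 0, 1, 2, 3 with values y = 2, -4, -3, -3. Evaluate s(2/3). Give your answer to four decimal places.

Write m_i for s''(x_i). With h_i = 1, 1, 1 and divided differences Δ_i = -6, 1, 0, the continuity of s' gives the tridiagonal system
  1·m_0 + 4·m_1 + 1·m_2 = 6(Δ_1 - Δ_0) = 42
  1·m_1 + 4·m_2 + 1·m_3 = 6(Δ_2 - Δ_1) = -6
Natural end conditions: m_0 = m_3 = 0.
Solving the tridiagonal system: m_0 = 0, m_1 = 58/5, m_2 = -22/5, m_3 = 0.
On [0, 1], s(x) = 2 - 119/15·x + 0·x² + 29/15·x³.
With x = 2/3: s(2/3) = -220/81.

-2.7160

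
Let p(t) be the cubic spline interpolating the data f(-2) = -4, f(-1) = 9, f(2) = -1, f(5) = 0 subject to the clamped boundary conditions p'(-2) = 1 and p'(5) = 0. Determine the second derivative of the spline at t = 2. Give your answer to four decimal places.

Write m_i for p''(x_i). With h_i = 1, 3, 3 and divided differences Δ_i = 13, -10/3, 1/3, the continuity of p' gives the tridiagonal system
  1·m_0 + 8·m_1 + 3·m_2 = 6(Δ_1 - Δ_0) = -98
  3·m_1 + 12·m_2 + 3·m_3 = 6(Δ_2 - Δ_1) = 22
Clamped end conditions give two more equations: 2h_0·m_0 + h_0·m_1 = 6(Δ_0 - p'(-2)) = 72 and h_2·m_2 + 2h_2·m_3 = 6(p'(5) - Δ_2) = -2.
Hence m_0 = 1444/31, m_1 = -656/31, m_2 = 766/93, m_3 = -138/31.

8.2366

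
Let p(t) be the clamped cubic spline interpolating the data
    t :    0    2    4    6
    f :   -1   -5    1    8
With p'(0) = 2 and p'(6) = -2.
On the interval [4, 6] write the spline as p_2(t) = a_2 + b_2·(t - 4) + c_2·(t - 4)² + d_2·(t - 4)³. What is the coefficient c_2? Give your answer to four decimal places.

0.5833

Write M_i for p''(x_i). With h_i = 2, 2, 2 and divided differences Δ_i = -2, 3, 7/2, the continuity of p' gives the tridiagonal system
  2·M_0 + 8·M_1 + 2·M_2 = 6(Δ_1 - Δ_0) = 30
  2·M_1 + 8·M_2 + 2·M_3 = 6(Δ_2 - Δ_1) = 3
Clamped end conditions give two more equations: 2h_0·M_0 + h_0·M_1 = 6(Δ_0 - p'(0)) = -24 and h_2·M_2 + 2h_2·M_3 = 6(p'(6) - Δ_2) = -33.
Solving the tridiagonal system: M_0 = -53/6, M_1 = 17/3, M_2 = 7/6, M_3 = -53/6.
On [4, 6], with p_2(t) = a_2 + b_2·(t - 4) + c_2·(t - 4)² + d_2·(t - 4)³: c_2 = M_2/2 = 7/12, d_2 = (M_3 - M_2)/(6h_2) = -5/6, b_2 = Δ_2 - h_2(2M_2 + M_3)/6 = 17/3.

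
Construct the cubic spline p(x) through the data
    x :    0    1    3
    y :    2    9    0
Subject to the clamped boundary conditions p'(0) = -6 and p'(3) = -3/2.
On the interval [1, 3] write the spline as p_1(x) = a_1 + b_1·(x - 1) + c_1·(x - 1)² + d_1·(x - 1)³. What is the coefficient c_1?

-13

Put M_i = p'' at the i-th knot. Here h = (1, 2) and Δ = (7, -9/2), so the interior equations h_(i-1)·M_(i-1) + 2(h_(i-1)+h_i)·M_i + h_i·M_(i+1) = 6(Δ_i − Δ_(i-1)) read
  1·M_0 + 6·M_1 + 2·M_2 = 6(Δ_1 - Δ_0) = -69
Clamped end conditions give two more equations: 2h_0·M_0 + h_0·M_1 = 6(Δ_0 - p'(0)) = 78 and h_1·M_1 + 2h_1·M_2 = 6(p'(3) - Δ_1) = 18.
Solving the tridiagonal system: M_0 = 52, M_1 = -26, M_2 = 35/2.
On [1, 3], with p_1(x) = a_1 + b_1·(x - 1) + c_1·(x - 1)² + d_1·(x - 1)³: c_1 = M_1/2 = -13, d_1 = (M_2 - M_1)/(6h_1) = 29/8, b_1 = Δ_1 - h_1(2M_1 + M_2)/6 = 7.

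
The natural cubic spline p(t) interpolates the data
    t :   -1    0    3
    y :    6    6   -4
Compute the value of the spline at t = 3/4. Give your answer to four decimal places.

Write σ_i for p''(x_i). With h_i = 1, 3 and divided differences Δ_i = 0, -10/3, the continuity of p' gives the tridiagonal system
  1·σ_0 + 8·σ_1 + 3·σ_2 = 6(Δ_1 - Δ_0) = -20
Natural end conditions: σ_0 = σ_2 = 0.
Solving: σ_0 = 0, σ_1 = -5/2, σ_2 = 0.
On [0, 3], p(t) = 6 - 5/6·t - 5/4·t² + 5/36·t³.
With t = 3/4: p(3/4) = 1211/256.

4.7305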